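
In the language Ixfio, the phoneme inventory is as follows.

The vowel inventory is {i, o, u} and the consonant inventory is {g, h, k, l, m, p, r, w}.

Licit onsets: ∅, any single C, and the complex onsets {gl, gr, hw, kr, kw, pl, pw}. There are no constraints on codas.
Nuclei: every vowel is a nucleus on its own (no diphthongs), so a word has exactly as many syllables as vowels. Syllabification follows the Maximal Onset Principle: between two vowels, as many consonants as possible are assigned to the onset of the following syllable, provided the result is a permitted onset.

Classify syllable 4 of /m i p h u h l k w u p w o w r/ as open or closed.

closed

Nuclei (vowels): i, u, u, o → 4 syllables.
Between /i/ (V1) and /u/ (V2): cluster /ph/ — the longest permitted-onset suffix is /h/; onset = /h/, preceding coda = /p/.
Between /u/ (V2) and /u/ (V3): cluster /hlkw/ — the longest permitted-onset suffix is /kw/; onset = /kw/, preceding coda = /hl/.
Between /u/ (V3) and /o/ (V4): /pw/ — entire cluster is a permitted onset → onset /pw/, coda ∅.
Putting it together: mip.huhl.kwu.pwowr.
Syllable 4 is /pwowr/ with coda /wr/, so it is closed.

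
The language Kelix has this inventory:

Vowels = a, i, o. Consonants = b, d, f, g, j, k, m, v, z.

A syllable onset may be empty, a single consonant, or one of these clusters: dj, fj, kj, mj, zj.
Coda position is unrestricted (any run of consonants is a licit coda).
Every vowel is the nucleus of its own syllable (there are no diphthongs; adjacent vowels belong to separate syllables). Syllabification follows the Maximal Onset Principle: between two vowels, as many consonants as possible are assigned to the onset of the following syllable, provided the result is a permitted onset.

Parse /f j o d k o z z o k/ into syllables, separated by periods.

fjod.koz.zok

Vowels present: o, o, o; each is a nucleus, giving 3 syllables.
/o…o/ gap (V1→V2): /dk/ splits as /d/ + /k/ (/k/ is the longest suffix that is a licit onset).
/o…o/ gap (V2→V3): /zz/; trying suffixes from longest down, /z/ is the first permitted one, so coda /z/ | onset /z/.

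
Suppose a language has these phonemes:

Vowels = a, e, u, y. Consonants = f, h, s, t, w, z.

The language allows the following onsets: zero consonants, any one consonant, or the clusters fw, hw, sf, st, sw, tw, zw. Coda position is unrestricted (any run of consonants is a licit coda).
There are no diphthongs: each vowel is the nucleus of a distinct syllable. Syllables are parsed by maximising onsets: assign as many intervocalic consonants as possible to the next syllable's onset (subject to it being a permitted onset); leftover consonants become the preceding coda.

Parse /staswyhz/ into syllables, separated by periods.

sta.swyhz

Nuclei (vowels): a, y → 2 syllables.
σ1/σ2 boundary: /sw/ is a licit onset in full, so it all attaches to the next syllable.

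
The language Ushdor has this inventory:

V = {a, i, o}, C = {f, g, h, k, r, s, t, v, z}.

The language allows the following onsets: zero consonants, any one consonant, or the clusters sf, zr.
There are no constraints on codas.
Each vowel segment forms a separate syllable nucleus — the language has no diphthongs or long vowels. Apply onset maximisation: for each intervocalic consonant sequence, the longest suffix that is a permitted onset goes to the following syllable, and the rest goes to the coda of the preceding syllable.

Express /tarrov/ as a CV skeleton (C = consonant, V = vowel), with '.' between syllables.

Nuclei (vowels): a, o → 2 syllables.
Between /a/ (V1) and /o/ (V2): /rr/ splits as /r/ + /r/ (/r/ is the longest suffix that is a licit onset).
Syllabification: tar.rov.
Mapping each syllable to C/V: /tar/ → CVC, /rov/ → CVC.

CVC.CVC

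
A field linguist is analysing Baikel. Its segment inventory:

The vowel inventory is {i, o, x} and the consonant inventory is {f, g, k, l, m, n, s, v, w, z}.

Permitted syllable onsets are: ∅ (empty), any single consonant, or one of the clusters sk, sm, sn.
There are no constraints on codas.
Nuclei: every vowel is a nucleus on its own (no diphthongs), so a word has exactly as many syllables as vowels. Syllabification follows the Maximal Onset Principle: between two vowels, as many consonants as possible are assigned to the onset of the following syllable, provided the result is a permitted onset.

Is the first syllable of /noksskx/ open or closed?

Vowels present: o, x; each is a nucleus, giving 2 syllables.
V1 /o/ – V2 /x/: cluster /kssk/ — the longest permitted-onset suffix is /sk/; onset = /sk/, preceding coda = /ks/.
Syllabification: noks.skx.
Syllable 1 is /noks/ with coda /ks/, so it is closed.

closed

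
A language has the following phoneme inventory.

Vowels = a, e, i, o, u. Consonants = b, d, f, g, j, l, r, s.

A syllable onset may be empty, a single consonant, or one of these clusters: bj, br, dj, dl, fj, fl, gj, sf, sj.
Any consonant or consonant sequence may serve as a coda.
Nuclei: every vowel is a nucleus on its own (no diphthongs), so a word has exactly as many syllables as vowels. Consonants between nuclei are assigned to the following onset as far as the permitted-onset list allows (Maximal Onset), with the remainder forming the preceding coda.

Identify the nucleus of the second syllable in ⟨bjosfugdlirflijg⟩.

u

The vowels are o, u, i, i — 4 nuclei, so 4 syllables.
The second nucleus (vowel 2 from the left) is /u/.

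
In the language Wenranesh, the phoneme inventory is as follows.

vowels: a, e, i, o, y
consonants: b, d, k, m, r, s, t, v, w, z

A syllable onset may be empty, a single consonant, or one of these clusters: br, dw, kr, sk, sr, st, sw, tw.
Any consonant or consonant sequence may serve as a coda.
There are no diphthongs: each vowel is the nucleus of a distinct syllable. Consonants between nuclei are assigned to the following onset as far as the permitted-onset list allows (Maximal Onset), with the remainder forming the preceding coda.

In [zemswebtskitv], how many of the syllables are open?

0

Nuclei (vowels): e, e, i → 3 syllables.
/e…e/ gap (V1→V2): /msw/ splits as /m/ + /sw/ (/sw/ is the longest suffix that is a licit onset).
/e…i/ gap (V2→V3): /btsk/; trying suffixes from longest down, /sk/ is the first permitted one, so coda /bt/ | onset /sk/.
Syllabification: zem.swebt.skitv.
Classifying each syllable: /zem/ (closed), /swebt/ (closed), /skitv/ (closed).
Open syllables: 0.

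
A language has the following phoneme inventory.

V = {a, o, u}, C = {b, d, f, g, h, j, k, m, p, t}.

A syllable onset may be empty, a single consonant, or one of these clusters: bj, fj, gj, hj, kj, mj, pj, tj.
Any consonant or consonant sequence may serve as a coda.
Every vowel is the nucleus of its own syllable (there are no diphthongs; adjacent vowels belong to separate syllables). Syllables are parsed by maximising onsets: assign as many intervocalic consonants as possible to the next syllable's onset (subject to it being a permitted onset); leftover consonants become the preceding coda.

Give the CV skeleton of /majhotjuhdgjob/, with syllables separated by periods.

Nuclei (vowels): a, o, u, o → 4 syllables.
V1 /a/ – V2 /o/: /jh/; trying suffixes from longest down, /h/ is the first permitted one, so coda /j/ | onset /h/.
V2 /o/ – V3 /u/: /tj/ — entire cluster is a permitted onset → onset /tj/, coda ∅.
V3 /u/ – V4 /o/: cluster /hdgj/ — the longest permitted-onset suffix is /gj/; onset = /gj/, preceding coda = /hd/.
So the parse is maj.ho.tjuhd.gjob.
Mapping each syllable to C/V: /maj/ → CVC, /ho/ → CV, /tjuhd/ → CCVCC, /gjob/ → CCVC.

CVC.CV.CCVCC.CCVC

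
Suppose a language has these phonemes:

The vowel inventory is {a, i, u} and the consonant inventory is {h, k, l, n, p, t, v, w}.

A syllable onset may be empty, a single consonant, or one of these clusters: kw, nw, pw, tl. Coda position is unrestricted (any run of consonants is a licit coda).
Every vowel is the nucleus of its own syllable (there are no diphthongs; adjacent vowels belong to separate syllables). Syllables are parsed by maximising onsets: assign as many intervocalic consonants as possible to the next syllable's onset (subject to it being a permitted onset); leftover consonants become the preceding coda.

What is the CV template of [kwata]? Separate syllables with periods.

CCV.CV

Nuclei (vowels): a, a → 2 syllables.
/a…a/ gap (V1→V2): /t/ → onset of the next syllable (single consonants are always licit onsets).
Putting it together: kwa.ta.
Mapping each syllable to C/V: /kwa/ → CCV, /ta/ → CV.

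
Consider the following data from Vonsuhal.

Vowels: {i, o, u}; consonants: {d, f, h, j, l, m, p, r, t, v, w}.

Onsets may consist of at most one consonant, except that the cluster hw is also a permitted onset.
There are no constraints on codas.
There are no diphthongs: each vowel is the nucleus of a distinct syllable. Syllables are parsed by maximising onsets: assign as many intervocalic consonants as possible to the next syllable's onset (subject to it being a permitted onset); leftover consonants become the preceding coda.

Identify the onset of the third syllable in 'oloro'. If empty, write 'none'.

r

Nuclei (vowels): o, o, o → 3 syllables.
V1 /o/ – V2 /o/: /l/ is a single consonant, so it becomes the next onset.
V2 /o/ – V3 /o/: just /r/ — single C goes to the following onset.
Result: o.lo.ro.
Syllable 3 is /ro/: onset /r/, nucleus /o/, coda ∅.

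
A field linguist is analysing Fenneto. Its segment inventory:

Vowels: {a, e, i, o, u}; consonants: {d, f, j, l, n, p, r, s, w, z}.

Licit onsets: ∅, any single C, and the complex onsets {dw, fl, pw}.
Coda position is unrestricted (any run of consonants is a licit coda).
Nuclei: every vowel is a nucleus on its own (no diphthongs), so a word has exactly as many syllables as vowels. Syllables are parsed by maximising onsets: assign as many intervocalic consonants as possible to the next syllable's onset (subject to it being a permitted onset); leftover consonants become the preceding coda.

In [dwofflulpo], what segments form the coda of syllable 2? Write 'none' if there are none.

Nuclei (vowels): o, u, o → 3 syllables.
/o…u/ gap (V1→V2): /ffl/ — longest licit onset from the right is /fl/, leaving /f/ as coda.
/u…o/ gap (V2→V3): /lp/ — longest licit onset from the right is /p/, leaving /l/ as coda.
Result: dwof.flul.po.
Syllable 2 is /flul/: onset /fl/, nucleus /u/, coda /l/.

l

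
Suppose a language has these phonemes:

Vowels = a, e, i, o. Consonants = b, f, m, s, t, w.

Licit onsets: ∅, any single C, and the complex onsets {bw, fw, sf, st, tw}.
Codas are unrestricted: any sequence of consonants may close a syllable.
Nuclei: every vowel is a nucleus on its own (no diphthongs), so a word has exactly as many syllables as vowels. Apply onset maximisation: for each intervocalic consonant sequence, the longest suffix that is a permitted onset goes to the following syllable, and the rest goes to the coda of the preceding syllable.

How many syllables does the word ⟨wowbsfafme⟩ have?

Vowels present: o, a, e; each is a nucleus, giving 3 syllables.

3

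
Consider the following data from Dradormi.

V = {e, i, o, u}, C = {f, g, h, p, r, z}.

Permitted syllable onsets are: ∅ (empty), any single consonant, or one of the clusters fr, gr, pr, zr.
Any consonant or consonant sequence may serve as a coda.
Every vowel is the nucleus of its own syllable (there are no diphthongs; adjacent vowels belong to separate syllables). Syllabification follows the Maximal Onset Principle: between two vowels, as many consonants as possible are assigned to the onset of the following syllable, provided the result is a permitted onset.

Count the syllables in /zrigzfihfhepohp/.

Nuclei (vowels): i, i, e, o → 4 syllables.

4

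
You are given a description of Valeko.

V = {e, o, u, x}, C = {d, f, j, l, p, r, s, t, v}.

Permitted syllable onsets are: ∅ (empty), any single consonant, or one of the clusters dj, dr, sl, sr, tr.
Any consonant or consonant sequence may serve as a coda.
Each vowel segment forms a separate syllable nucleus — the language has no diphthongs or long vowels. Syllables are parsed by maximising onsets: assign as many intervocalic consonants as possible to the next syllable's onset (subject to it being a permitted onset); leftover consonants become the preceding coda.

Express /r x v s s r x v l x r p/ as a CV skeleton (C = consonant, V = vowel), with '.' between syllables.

Nuclei (vowels): x, x, x → 3 syllables.
V1 /x/ – V2 /x/: cluster /vssr/ — the longest permitted-onset suffix is /sr/; onset = /sr/, preceding coda = /vs/.
V2 /x/ – V3 /x/: cluster /vl/ — the longest permitted-onset suffix is /l/; onset = /l/, preceding coda = /v/.
So the parse is rxvs.srxv.lxrp.
Mapping each syllable to C/V: /rxvs/ → CVCC, /srxv/ → CCVC, /lxrp/ → CVCC.

CVCC.CCVC.CVCC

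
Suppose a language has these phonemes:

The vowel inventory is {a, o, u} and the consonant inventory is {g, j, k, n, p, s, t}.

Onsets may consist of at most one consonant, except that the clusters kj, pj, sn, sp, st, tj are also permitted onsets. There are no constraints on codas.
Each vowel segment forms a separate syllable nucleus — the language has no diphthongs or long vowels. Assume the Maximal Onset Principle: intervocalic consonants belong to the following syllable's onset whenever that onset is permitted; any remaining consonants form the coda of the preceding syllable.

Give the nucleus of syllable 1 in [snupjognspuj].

u

The vowels are u, o, u — 3 nuclei, so 3 syllables.
The first nucleus (vowel 1 from the left) is /u/.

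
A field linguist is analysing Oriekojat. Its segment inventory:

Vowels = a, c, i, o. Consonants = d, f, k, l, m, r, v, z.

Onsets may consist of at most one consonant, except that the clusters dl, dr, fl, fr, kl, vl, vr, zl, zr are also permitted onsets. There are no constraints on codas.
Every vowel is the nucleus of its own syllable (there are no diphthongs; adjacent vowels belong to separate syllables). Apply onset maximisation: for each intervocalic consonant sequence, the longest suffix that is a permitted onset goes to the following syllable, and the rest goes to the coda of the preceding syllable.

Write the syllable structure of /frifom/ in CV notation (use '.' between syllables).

CCV.CVC

Nuclei (vowels): i, o → 2 syllables.
σ1/σ2 boundary: just /f/ — single C goes to the following onset.
Syllabification: fri.fom.
Mapping each syllable to C/V: /fri/ → CCV, /fom/ → CVC.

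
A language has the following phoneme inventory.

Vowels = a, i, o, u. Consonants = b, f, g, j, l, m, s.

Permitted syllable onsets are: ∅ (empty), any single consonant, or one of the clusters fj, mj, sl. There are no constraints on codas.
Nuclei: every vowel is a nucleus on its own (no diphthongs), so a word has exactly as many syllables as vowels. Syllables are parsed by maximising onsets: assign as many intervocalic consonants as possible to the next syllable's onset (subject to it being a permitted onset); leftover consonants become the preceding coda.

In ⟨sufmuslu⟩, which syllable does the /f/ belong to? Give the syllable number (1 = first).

1

Vowels present: u, u, u; each is a nucleus, giving 3 syllables.
Between /u/ (V1) and /u/ (V2): /fm/; trying suffixes from longest down, /m/ is the first permitted one, so coda /f/ | onset /m/.
Between /u/ (V2) and /u/ (V3): /sl/ — entire cluster is a permitted onset → onset /sl/, coda ∅.
So the parse is suf.mu.slu.
The /f/ is in the coda of syllable 1 (/suf/).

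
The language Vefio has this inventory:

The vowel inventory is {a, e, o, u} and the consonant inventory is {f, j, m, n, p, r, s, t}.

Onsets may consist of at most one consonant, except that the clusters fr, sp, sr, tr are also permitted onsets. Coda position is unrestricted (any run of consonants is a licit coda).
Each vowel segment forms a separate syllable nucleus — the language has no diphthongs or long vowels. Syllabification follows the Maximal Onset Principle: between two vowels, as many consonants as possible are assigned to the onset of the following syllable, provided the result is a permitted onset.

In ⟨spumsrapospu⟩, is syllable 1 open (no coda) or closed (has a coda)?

closed

Vowels present: u, a, o, u; each is a nucleus, giving 4 syllables.
V1 /u/ – V2 /a/: /msr/ — longest licit onset from the right is /sr/, leaving /m/ as coda.
V2 /a/ – V3 /o/: just /p/ — single C goes to the following onset.
V3 /o/ – V4 /u/: /sp/ is a licit onset in full, so it all attaches to the next syllable.
Syllabification: spum.sra.po.spu.
Syllable 1 is /spum/ with coda /m/, so it is closed.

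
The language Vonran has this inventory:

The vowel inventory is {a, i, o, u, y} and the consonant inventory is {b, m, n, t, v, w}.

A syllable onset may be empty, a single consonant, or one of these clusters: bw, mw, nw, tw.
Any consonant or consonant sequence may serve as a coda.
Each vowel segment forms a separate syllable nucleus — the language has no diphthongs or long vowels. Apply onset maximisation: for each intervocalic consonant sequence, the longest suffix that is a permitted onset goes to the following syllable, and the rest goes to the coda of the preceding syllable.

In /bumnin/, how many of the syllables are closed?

Nuclei (vowels): u, i → 2 syllables.
/u…i/ gap (V1→V2): /mn/ splits as /m/ + /n/ (/n/ is the longest suffix that is a licit onset).
Result: bum.nin.
Classifying each syllable: /bum/ (closed), /nin/ (closed).
Closed syllables: 2.

2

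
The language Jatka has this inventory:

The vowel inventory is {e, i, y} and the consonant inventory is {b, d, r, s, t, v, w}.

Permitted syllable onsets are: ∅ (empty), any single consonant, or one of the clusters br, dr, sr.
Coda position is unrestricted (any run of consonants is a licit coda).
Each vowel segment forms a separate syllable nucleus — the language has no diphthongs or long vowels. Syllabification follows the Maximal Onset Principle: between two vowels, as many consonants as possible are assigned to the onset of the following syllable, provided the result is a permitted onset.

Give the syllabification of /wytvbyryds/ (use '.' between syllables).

wytv.by.ryds

Nuclei (vowels): y, y, y → 3 syllables.
V1 /y/ – V2 /y/: /tvb/; trying suffixes from longest down, /b/ is the first permitted one, so coda /tv/ | onset /b/.
V2 /y/ – V3 /y/: /r/ → onset of the next syllable (single consonants are always licit onsets).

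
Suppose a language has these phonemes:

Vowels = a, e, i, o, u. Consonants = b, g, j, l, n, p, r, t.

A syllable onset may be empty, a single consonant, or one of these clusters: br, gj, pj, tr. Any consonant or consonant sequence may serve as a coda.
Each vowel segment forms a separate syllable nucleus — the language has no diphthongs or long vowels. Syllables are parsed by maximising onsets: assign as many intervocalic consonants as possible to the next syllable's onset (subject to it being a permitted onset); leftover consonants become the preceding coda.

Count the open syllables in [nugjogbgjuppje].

Vowels present: u, o, u, e; each is a nucleus, giving 4 syllables.
Between /u/ (V1) and /o/ (V2): /gj/ — entire cluster is a permitted onset → onset /gj/, coda ∅.
Between /o/ (V2) and /u/ (V3): /gbgj/ — longest licit onset from the right is /gj/, leaving /gb/ as coda.
Between /u/ (V3) and /e/ (V4): cluster /ppj/ — the longest permitted-onset suffix is /pj/; onset = /pj/, preceding coda = /p/.
So the parse is nu.gjogb.gjup.pje.
Classifying each syllable: /nu/ (open), /gjogb/ (closed), /gjup/ (closed), /pje/ (open).
Open syllables: 2.

2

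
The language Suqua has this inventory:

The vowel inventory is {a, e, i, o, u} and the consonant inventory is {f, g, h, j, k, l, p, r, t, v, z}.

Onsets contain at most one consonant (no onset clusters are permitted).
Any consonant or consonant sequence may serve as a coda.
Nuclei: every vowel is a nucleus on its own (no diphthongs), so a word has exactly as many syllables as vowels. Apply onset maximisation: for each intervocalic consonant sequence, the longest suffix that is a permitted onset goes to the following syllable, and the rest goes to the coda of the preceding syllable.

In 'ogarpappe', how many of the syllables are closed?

Vowels present: o, a, a, e; each is a nucleus, giving 4 syllables.
/o…a/ gap (V1→V2): /g/ → onset of the next syllable (single consonants are always licit onsets).
/a…a/ gap (V2→V3): /rp/ — longest licit onset from the right is /p/, leaving /r/ as coda.
/a…e/ gap (V3→V4): /pp/; trying suffixes from longest down, /p/ is the first permitted one, so coda /p/ | onset /p/.
Putting it together: o.gar.pap.pe.
Classifying each syllable: /o/ (open), /gar/ (closed), /pap/ (closed), /pe/ (open).
Closed syllables: 2.

2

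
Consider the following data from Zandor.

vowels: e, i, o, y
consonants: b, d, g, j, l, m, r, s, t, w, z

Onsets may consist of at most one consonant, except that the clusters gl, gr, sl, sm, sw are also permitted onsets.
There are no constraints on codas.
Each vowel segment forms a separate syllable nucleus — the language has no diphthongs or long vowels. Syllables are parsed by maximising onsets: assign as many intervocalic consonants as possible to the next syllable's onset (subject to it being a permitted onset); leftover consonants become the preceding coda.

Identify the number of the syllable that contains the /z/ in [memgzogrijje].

The vowels are e, o, i, e — 4 nuclei, so 4 syllables.
/e…o/ gap (V1→V2): /mgz/ splits as /mg/ + /z/ (/z/ is the longest suffix that is a licit onset).
/o…i/ gap (V2→V3): /gr/ — entire cluster is a permitted onset → onset /gr/, coda ∅.
/i…e/ gap (V3→V4): /jj/ — longest licit onset from the right is /j/, leaving /j/ as coda.
Result: memg.zo.grij.je.
The /z/ is in the onset of syllable 2 (/zo/).

2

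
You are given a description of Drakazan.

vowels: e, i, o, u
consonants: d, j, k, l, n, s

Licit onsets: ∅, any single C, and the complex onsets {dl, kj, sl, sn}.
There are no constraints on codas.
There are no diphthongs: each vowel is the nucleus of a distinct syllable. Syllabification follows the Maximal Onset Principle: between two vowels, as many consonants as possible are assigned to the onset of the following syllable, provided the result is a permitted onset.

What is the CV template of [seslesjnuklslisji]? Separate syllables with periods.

Vowels present: e, e, u, i, i; each is a nucleus, giving 5 syllables.
V1 /e/ – V2 /e/: /sl/ is a licit onset in full, so it all attaches to the next syllable.
V2 /e/ – V3 /u/: /sjn/; trying suffixes from longest down, /n/ is the first permitted one, so coda /sj/ | onset /n/.
V3 /u/ – V4 /i/: cluster /klsl/ — the longest permitted-onset suffix is /sl/; onset = /sl/, preceding coda = /kl/.
V4 /i/ – V5 /i/: /sj/ — longest licit onset from the right is /j/, leaving /s/ as coda.
Result: se.slesj.nukl.slis.ji.
Mapping each syllable to C/V: /se/ → CV, /slesj/ → CCVCC, /nukl/ → CVCC, /slis/ → CCVC, /ji/ → CV.

CV.CCVCC.CVCC.CCVC.CV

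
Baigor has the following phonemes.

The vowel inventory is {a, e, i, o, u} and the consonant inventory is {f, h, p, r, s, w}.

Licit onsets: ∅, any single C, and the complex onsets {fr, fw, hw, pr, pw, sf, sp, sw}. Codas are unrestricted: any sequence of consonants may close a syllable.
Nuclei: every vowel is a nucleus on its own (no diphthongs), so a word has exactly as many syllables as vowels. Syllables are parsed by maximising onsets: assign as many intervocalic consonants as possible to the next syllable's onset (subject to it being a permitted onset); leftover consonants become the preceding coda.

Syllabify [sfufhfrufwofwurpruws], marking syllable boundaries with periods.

Nuclei (vowels): u, u, o, u, u → 5 syllables.
σ1/σ2 boundary: /fhfr/ splits as /fh/ + /fr/ (/fr/ is the longest suffix that is a licit onset).
σ2/σ3 boundary: cluster /fw/ — /fw/ is itself a permitted onset, so the whole cluster goes right; preceding coda = ∅.
σ3/σ4 boundary: /fw/ — entire cluster is a permitted onset → onset /fw/, coda ∅.
σ4/σ5 boundary: /rpr/ splits as /r/ + /pr/ (/pr/ is the longest suffix that is a licit onset).

sfufh.fru.fwo.fwur.pruws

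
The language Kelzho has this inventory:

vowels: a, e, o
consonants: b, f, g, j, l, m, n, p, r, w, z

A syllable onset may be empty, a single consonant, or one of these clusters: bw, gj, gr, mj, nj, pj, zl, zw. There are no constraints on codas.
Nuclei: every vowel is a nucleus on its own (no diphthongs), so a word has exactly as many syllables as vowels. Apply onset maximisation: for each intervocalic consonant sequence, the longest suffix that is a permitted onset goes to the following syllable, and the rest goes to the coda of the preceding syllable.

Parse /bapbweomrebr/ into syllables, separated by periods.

Vowels present: a, e, o, e; each is a nucleus, giving 4 syllables.
Between /a/ (V1) and /e/ (V2): /pbw/ — longest licit onset from the right is /bw/, leaving /p/ as coda.
Between /e/ (V2) and /o/ (V3): hiatus — the boundary sits between the two vowels.
Between /o/ (V3) and /e/ (V4): /mr/ splits as /m/ + /r/ (/r/ is the longest suffix that is a licit onset).

bap.bwe.om.rebr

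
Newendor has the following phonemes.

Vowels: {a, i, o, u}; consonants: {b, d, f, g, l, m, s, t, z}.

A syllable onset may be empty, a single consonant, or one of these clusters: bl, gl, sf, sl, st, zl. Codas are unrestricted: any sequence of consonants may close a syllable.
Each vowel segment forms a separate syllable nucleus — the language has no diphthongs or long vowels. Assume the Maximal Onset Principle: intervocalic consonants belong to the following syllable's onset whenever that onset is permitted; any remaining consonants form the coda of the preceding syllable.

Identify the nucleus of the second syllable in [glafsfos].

o

Nuclei (vowels): a, o → 2 syllables.
The second nucleus (vowel 2 from the left) is /o/.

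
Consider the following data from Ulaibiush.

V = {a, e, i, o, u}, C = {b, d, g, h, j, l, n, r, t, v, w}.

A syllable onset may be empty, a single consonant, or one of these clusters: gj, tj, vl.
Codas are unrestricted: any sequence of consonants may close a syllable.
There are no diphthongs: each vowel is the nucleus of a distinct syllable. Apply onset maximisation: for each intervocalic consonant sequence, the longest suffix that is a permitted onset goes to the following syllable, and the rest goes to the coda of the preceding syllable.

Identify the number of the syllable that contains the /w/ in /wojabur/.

1

Vowels present: o, a, u; each is a nucleus, giving 3 syllables.
V1 /o/ – V2 /a/: /j/ → onset of the next syllable (single consonants are always licit onsets).
V2 /a/ – V3 /u/: /b/ is a single consonant, so it becomes the next onset.
Syllabification: wo.ja.bur.
The /w/ is in the onset of syllable 1 (/wo/).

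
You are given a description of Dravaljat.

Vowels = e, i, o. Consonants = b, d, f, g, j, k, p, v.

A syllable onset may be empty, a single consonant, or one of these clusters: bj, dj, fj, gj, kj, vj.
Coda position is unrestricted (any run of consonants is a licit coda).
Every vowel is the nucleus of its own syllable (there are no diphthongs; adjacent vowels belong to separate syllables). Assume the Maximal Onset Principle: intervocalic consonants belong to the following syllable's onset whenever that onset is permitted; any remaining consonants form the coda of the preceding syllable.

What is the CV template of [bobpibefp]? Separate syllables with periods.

CVC.CV.CVCC

Vowels present: o, i, e; each is a nucleus, giving 3 syllables.
/o…i/ gap (V1→V2): cluster /bp/ — the longest permitted-onset suffix is /p/; onset = /p/, preceding coda = /b/.
/i…e/ gap (V2→V3): just /b/ — single C goes to the following onset.
Result: bob.pi.befp.
Mapping each syllable to C/V: /bob/ → CVC, /pi/ → CV, /befp/ → CVCC.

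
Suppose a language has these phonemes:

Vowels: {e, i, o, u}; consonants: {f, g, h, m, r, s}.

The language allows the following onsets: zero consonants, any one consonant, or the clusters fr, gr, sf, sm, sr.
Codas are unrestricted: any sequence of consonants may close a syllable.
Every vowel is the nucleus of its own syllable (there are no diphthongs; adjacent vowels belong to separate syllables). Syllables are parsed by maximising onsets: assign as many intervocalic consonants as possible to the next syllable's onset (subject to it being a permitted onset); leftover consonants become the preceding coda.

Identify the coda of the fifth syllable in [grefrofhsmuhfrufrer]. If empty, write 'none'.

Nuclei (vowels): e, o, u, u, e → 5 syllables.
/e…o/ gap (V1→V2): /fr/ — entire cluster is a permitted onset → onset /fr/, coda ∅.
/o…u/ gap (V2→V3): /fhsm/; trying suffixes from longest down, /sm/ is the first permitted one, so coda /fh/ | onset /sm/.
/u…u/ gap (V3→V4): /hfr/; trying suffixes from longest down, /fr/ is the first permitted one, so coda /h/ | onset /fr/.
/u…e/ gap (V4→V5): /fr/ — entire cluster is a permitted onset → onset /fr/, coda ∅.
Putting it together: gre.frofh.smuh.fru.frer.
Syllable 5 is /frer/: onset /fr/, nucleus /e/, coda /r/.

r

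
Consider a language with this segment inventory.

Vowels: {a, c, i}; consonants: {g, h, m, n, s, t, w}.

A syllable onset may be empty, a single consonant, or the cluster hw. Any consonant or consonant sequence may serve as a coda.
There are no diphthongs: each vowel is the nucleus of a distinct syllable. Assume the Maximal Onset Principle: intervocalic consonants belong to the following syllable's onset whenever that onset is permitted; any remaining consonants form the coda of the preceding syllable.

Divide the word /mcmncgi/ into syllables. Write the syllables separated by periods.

mcm.nc.gi

Nuclei (vowels): c, c, i → 3 syllables.
/c…c/ gap (V1→V2): /mn/ splits as /m/ + /n/ (/n/ is the longest suffix that is a licit onset).
/c…i/ gap (V2→V3): just /g/ — single C goes to the following onset.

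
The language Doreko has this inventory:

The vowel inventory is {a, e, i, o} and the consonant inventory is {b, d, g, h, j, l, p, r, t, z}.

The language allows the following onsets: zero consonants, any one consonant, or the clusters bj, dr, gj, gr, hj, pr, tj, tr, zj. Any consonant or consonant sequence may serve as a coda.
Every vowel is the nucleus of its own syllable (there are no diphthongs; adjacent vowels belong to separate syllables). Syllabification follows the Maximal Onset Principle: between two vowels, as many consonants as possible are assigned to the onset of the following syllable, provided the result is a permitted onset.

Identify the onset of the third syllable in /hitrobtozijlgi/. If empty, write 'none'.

t

Vowels present: i, o, o, i, i; each is a nucleus, giving 5 syllables.
σ1/σ2 boundary: /tr/ — entire cluster is a permitted onset → onset /tr/, coda ∅.
σ2/σ3 boundary: /bt/ — longest licit onset from the right is /t/, leaving /b/ as coda.
σ3/σ4 boundary: just /z/ — single C goes to the following onset.
σ4/σ5 boundary: /jlg/ splits as /jl/ + /g/ (/g/ is the longest suffix that is a licit onset).
Putting it together: hi.trob.to.zijl.gi.
Syllable 3 is /to/: onset /t/, nucleus /o/, coda ∅.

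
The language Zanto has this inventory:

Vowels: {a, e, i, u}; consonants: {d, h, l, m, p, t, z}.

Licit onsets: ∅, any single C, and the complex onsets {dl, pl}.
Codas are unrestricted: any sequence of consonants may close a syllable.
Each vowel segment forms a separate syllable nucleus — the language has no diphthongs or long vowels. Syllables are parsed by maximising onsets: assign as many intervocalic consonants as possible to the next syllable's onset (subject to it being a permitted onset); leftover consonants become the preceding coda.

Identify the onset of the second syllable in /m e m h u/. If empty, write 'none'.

h

Vowels present: e, u; each is a nucleus, giving 2 syllables.
Between /e/ (V1) and /u/ (V2): /mh/ splits as /m/ + /h/ (/h/ is the longest suffix that is a licit onset).
So the parse is mem.hu.
Syllable 2 is /hu/: onset /h/, nucleus /u/, coda ∅.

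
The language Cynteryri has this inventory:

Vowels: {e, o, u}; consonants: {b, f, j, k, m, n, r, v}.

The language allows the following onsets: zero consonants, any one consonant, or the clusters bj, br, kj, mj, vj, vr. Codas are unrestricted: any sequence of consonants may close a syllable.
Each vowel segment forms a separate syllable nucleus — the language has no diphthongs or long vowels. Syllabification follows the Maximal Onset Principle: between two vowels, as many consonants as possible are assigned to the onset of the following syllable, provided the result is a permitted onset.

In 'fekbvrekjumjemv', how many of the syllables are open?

Vowels present: e, e, u, e; each is a nucleus, giving 4 syllables.
V1 /e/ – V2 /e/: /kbvr/; trying suffixes from longest down, /vr/ is the first permitted one, so coda /kb/ | onset /vr/.
V2 /e/ – V3 /u/: /kj/ is a licit onset in full, so it all attaches to the next syllable.
V3 /u/ – V4 /e/: /mj/ is a licit onset in full, so it all attaches to the next syllable.
Result: fekb.vre.kju.mjemv.
Classifying each syllable: /fekb/ (closed), /vre/ (open), /kju/ (open), /mjemv/ (closed).
Open syllables: 2.

2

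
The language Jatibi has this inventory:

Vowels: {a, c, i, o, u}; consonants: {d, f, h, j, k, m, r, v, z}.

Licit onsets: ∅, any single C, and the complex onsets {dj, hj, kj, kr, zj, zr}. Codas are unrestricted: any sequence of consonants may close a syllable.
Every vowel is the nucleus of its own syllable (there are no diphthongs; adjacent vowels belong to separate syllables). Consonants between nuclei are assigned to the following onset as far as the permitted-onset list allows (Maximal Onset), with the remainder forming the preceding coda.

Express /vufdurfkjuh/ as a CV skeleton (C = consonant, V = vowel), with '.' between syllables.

CVC.CVCC.CCVC

Nuclei (vowels): u, u, u → 3 syllables.
Between /u/ (V1) and /u/ (V2): /fd/ splits as /f/ + /d/ (/d/ is the longest suffix that is a licit onset).
Between /u/ (V2) and /u/ (V3): /rfkj/ splits as /rf/ + /kj/ (/kj/ is the longest suffix that is a licit onset).
Result: vuf.durf.kjuh.
Mapping each syllable to C/V: /vuf/ → CVC, /durf/ → CVCC, /kjuh/ → CCVC.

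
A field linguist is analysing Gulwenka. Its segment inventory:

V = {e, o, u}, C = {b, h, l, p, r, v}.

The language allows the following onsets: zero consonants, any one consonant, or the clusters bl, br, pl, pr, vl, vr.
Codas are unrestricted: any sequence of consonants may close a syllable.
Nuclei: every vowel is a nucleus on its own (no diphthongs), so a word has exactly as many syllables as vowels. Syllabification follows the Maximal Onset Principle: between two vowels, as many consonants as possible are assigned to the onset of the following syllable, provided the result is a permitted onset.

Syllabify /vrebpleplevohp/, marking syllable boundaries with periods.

vreb.ple.ple.vohp

Nuclei (vowels): e, e, e, o → 4 syllables.
V1 /e/ – V2 /e/: cluster /bpl/ — the longest permitted-onset suffix is /pl/; onset = /pl/, preceding coda = /b/.
V2 /e/ – V3 /e/: /pl/ is a licit onset in full, so it all attaches to the next syllable.
V3 /e/ – V4 /o/: /v/ → onset of the next syllable (single consonants are always licit onsets).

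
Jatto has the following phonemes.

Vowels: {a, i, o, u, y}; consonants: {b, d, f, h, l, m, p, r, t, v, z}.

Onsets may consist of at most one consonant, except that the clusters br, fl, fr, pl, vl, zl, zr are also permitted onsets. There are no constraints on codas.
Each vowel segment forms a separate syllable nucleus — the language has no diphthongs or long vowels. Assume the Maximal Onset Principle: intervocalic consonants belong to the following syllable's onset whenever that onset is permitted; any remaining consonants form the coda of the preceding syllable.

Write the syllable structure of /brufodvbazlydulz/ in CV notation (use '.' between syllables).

Nuclei (vowels): u, o, a, y, u → 5 syllables.
V1 /u/ – V2 /o/: /f/ → onset of the next syllable (single consonants are always licit onsets).
V2 /o/ – V3 /a/: /dvb/; trying suffixes from longest down, /b/ is the first permitted one, so coda /dv/ | onset /b/.
V3 /a/ – V4 /y/: /zl/ — entire cluster is a permitted onset → onset /zl/, coda ∅.
V4 /y/ – V5 /u/: just /d/ — single C goes to the following onset.
Putting it together: bru.fodv.ba.zly.dulz.
Mapping each syllable to C/V: /bru/ → CCV, /fodv/ → CVCC, /ba/ → CV, /zly/ → CCV, /dulz/ → CVCC.

CCV.CVCC.CV.CCV.CVCC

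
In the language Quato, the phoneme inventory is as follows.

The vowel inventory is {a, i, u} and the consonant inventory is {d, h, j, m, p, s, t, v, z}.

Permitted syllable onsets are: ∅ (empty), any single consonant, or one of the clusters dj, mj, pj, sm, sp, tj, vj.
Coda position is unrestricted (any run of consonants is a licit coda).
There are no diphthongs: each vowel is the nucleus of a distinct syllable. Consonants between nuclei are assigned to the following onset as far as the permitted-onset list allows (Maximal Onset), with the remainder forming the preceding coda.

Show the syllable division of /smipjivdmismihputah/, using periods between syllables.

Nuclei (vowels): i, i, i, i, u, a → 6 syllables.
V1 /i/ – V2 /i/: cluster /pj/ — /pj/ is itself a permitted onset, so the whole cluster goes right; preceding coda = ∅.
V2 /i/ – V3 /i/: cluster /vdm/ — the longest permitted-onset suffix is /m/; onset = /m/, preceding coda = /vd/.
V3 /i/ – V4 /i/: /sm/ — entire cluster is a permitted onset → onset /sm/, coda ∅.
V4 /i/ – V5 /u/: cluster /hp/ — the longest permitted-onset suffix is /p/; onset = /p/, preceding coda = /h/.
V5 /u/ – V6 /a/: just /t/ — single C goes to the following onset.

smi.pjivd.mi.smih.pu.tah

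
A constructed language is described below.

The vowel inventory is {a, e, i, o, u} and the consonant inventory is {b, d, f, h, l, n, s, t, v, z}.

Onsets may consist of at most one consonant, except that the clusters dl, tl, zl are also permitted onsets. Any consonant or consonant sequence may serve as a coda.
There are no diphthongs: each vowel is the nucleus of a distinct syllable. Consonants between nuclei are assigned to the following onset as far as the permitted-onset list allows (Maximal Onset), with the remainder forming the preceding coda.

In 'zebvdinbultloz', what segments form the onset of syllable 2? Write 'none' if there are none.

The vowels are e, i, u, o — 4 nuclei, so 4 syllables.
Between /e/ (V1) and /i/ (V2): /bvd/ splits as /bv/ + /d/ (/d/ is the longest suffix that is a licit onset).
Between /i/ (V2) and /u/ (V3): /nb/; trying suffixes from longest down, /b/ is the first permitted one, so coda /n/ | onset /b/.
Between /u/ (V3) and /o/ (V4): cluster /ltl/ — the longest permitted-onset suffix is /tl/; onset = /tl/, preceding coda = /l/.
Result: zebv.din.bul.tloz.
Syllable 2 is /din/: onset /d/, nucleus /i/, coda /n/.

d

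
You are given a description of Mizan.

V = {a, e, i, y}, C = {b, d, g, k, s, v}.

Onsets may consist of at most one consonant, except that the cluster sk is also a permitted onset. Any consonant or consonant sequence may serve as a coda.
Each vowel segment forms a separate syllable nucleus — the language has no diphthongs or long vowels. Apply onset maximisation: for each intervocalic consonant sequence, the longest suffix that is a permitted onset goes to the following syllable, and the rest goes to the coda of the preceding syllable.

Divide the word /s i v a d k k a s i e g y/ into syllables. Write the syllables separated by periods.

Vowels present: i, a, a, i, e, y; each is a nucleus, giving 6 syllables.
V1 /i/ – V2 /a/: /v/ → onset of the next syllable (single consonants are always licit onsets).
V2 /a/ – V3 /a/: /dkk/ — longest licit onset from the right is /k/, leaving /dk/ as coda.
V3 /a/ – V4 /i/: just /s/ — single C goes to the following onset.
V4 /i/ – V5 /e/: no consonants, so the boundary falls immediately after /i/.
V5 /e/ – V6 /y/: just /g/ — single C goes to the following onset.

si.vadk.ka.si.e.gy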